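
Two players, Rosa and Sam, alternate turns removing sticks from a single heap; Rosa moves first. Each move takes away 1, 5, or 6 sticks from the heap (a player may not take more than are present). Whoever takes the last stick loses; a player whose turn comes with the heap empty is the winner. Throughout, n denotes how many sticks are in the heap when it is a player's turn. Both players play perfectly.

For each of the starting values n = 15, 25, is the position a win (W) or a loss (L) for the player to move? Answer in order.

15: W, 25: L

Positions with no move are W. A position that does have a move is losing for the player to move precisely when every available move leads to a winning position for the opponent. Fill in the labels:
n=0: no move; the opponent has just taken the last stick and therefore loses → W
n=1: only reaches 0(W), which is W → L
n=2: reaches L-position 1 → W
n=3: only reaches 2(W), which is W → L
n=4: reaches L-position 3 → W
n=5: only reaches 4(W), 0(W), all W → L
n=6: reaches L-position 5 → W
n=7: reaches L-position 1 → W
n=8: reaches L-position 3 → W
n=9: reaches L-position 3 → W
n=10: reaches L-position 5 → W
n=11: reaches L-position 5 → W
n=12: only reaches 11(W), 7(W), 6(W), all W → L
n=13: reaches L-position 12 → W
n=14: only reaches 13(W), 9(W), 8(W), all W → L
n=15: reaches L-position 14 → W
n=16: only reaches 15(W), 11(W), 10(W), all W → L
n=17: reaches L-position 16 → W
n=18: reaches L-position 12 → W
n=19: reaches L-position 14 → W
n=20: reaches L-position 14 → W
n=21: reaches L-position 16 → W
n=22: reaches L-position 16 → W
n=23: only reaches 22(W), 18(W), 17(W), all W → L
n=24: reaches L-position 23 → W
n=25: only reaches 24(W), 20(W), 19(W), all W → L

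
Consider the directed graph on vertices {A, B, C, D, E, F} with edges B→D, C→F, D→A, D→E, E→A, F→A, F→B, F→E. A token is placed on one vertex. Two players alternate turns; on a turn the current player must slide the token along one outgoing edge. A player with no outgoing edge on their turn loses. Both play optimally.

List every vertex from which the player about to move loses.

A, B, C

Use the standard recursion: the mover loses at a terminal position; elsewhere, the mover wins exactly when some move hands the opponent an L position.
Every edge goes from a vertex to one that appears earlier in the order A, E, D, B, F, C, so processing vertices in that order labels each vertex after all of its successors.
A: no outgoing edge → L
E: →A(L), so W
D: →A(L), so W
B: →D(W) only, which is W, so L
F: →B(L), so W
C: →F(W) only, which is W, so L
The losing starting vertices are exactly the entries labelled L in this table (3 of them).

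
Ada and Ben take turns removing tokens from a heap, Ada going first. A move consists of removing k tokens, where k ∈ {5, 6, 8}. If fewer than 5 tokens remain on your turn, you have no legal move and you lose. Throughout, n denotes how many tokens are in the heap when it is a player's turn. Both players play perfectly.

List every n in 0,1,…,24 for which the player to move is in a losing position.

Build the W/L table. Terminal = L. A non-terminal position is W if it has a move to some L; otherwise it is L.
n=0: no move → L
n=1: no move → L
n=2: no move → L
n=3: no move → L
n=4: no move → L
n=5: can move to 0, which is L ⇒ W
n=6: can move to 1, which is L ⇒ W
n=7: can move to 2, which is L ⇒ W
n=8: can move to 3, which is L ⇒ W
n=9: can move to 4, which is L ⇒ W
n=10: can move to 4, which is L ⇒ W
n=11: can move to 3, which is L ⇒ W
n=12: can move to 4, which is L ⇒ W
n=13: moves to 8(W), 7(W), 5(W); every one is W ⇒ L
n=14: moves to 9(W), 8(W), 6(W); every one is W ⇒ L
n=15: moves to 10(W), 9(W), 7(W); every one is W ⇒ L
n=16: moves to 11(W), 10(W), 8(W); every one is W ⇒ L
n=17: moves to 12(W), 11(W), 9(W); every one is W ⇒ L
n=18: can move to 13, which is L ⇒ W
n=19: can move to 14, which is L ⇒ W
n=20: can move to 15, which is L ⇒ W
n=21: can move to 16, which is L ⇒ W
n=22: can move to 17, which is L ⇒ W
n=23: can move to 17, which is L ⇒ W
n=24: can move to 16, which is L ⇒ W
Reading off the rows marked L gives the requested list; there are 10 such values of n.

0, 1, 2, 3, 4, 13, 14, 15, 16, 17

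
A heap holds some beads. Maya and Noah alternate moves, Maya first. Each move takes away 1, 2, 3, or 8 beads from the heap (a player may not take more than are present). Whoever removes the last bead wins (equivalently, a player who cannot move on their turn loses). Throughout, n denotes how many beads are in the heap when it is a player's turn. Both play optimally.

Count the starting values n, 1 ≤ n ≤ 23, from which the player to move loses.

Use the standard recursion: the mover loses at a terminal position; elsewhere, the mover wins exactly when some move hands the opponent an L position.
n=0: no move → L
n=1: W (go to 0, an L position)
n=2: W (go to 0, an L position)
n=3: W (go to 0, an L position)
n=4: L (options 3(W), 2(W), 1(W) are all W)
n=5: W (go to 4, an L position)
n=6: W (go to 4, an L position)
n=7: W (go to 4, an L position)
n=8: W (go to 0, an L position)
n=9: L (options 8(W), 7(W), 6(W), 1(W) are all W)
n=10: W (go to 9, an L position)
n=11: W (go to 9, an L position)
n=12: W (go to 9, an L position)
n=13: L (options 12(W), 11(W), 10(W), 5(W) are all W)
n=14: W (go to 13, an L position)
n=15: W (go to 13, an L position)
n=16: W (go to 13, an L position)
n=17: W (go to 9, an L position)
n=18: L (options 17(W), 16(W), 15(W), 10(W) are all W)
n=19: W (go to 18, an L position)
n=20: W (go to 18, an L position)
n=21: W (go to 18, an L position)
n=22: L (options 21(W), 20(W), 19(W), 14(W) are all W)
n=23: W (go to 22, an L position)
L entries with 1 ≤ n ≤ 23 (n=0 is outside the asked range and is not counted): n = 4, 9, 13, 18, 22; that makes 5.

5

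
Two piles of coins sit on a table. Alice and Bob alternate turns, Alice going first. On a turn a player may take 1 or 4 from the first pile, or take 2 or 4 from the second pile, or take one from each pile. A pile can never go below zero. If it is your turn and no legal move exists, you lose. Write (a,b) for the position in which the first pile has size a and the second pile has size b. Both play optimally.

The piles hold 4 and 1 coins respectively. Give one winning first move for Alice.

Move to (0,1).

Work bottom-up. With no move the player to move loses. Otherwise the position is W if at least one move leads to an L position for the opponent, and L if every move leads to a W.
No move ever increases a pile, so every position that can arise here has a ≤ 4 and b ≤ 1; it is enough to label the cells with 0 ≤ a ≤ 4 and 0 ≤ b ≤ 1.
Every move lowers a or b (never raises either), so fill the grid row by row in increasing a, and left to right within a row: each cell's successors are then already labelled.
      b=0  b=1
a=0:    L    L
a=1:    W    W
a=2:    L    L
a=3:    W    W
a=4:    W    W
Cells with no legal move (terminal, hence L): (0,0), (0,1).
The remaining L cells, each justified by listing all of its moves:
(2,0): L (sole option (1,0)(W) is W)
(2,1): L (options (1,1)(W), (1,0)(W) are all W)
Every other cell has at least one move into one of the L cells above, so it is W.
From (4,1), the L positions reachable in one move are: (0,1).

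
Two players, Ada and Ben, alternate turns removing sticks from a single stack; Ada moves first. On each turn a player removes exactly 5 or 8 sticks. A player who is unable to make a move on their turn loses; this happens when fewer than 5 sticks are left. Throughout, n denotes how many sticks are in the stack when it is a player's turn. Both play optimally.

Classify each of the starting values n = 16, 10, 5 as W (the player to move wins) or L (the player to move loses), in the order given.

Positions with no move are L. A position that does have a move is losing for the player to move precisely when every available move leads to a winning position for the opponent. Fill in the labels:
n=0: no move → L
n=1: no move → L
n=2: no move → L
n=3: no move → L
n=4: no move → L
n=5: reaches L-position 0 → W
n=6: reaches L-position 1 → W
n=7: reaches L-position 2 → W
n=8: reaches L-position 3 → W
n=9: reaches L-position 4 → W
n=10: reaches L-position 2 → W
n=11: reaches L-position 3 → W
n=12: reaches L-position 4 → W
n=13: only reaches 8(W), 5(W), all W → L
n=14: only reaches 9(W), 6(W), all W → L
n=15: only reaches 10(W), 7(W), all W → L
n=16: only reaches 11(W), 8(W), all W → L

16: L, 10: W, 5: W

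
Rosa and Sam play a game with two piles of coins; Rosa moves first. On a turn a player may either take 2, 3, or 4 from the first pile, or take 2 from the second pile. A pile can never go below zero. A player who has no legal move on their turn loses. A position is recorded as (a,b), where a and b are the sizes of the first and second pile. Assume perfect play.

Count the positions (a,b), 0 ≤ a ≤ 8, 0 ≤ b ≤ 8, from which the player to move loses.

Compute win/loss labels from the base case upward. A position with no move is L. Any other position is W if it can reach an L in one move, else L.
Every move lowers a or b (never raises either), so fill the grid row by row in increasing a, and left to right within a row: each cell's successors are then already labelled.
      b=0  b=1  b=2  b=3  b=4  b=5  b=6  b=7  b=8
a=0:    L    L    W    W    L    L    W    W    L
a=1:    L    L    W    W    L    L    W    W    L
a=2:    W    W    L    L    W    W    L    L    W
a=3:    W    W    L    L    W    W    L    L    W
a=4:    W    W    W    W    W    W    W    W    W
a=5:    W    W    W    W    W    W    W    W    W
a=6:    L    L    W    W    L    L    W    W    L
a=7:    L    L    W    W    L    L    W    W    L
a=8:    W    W    L    L    W    W    L    L    W
Cells with no legal move (terminal, hence L): (0,0), (0,1), (1,0), (1,1).
The remaining L cells, each justified by listing all of its moves:
(0,4): only reaches (0,2)(W), which is W → L
(0,5): only reaches (0,3)(W), which is W → L
(0,8): only reaches (0,6)(W), which is W → L
(1,4): only reaches (1,2)(W), which is W → L
(1,5): only reaches (1,3)(W), which is W → L
(1,8): only reaches (1,6)(W), which is W → L
(2,2): only reaches (0,2)(W), (2,0)(W), all W → L
(2,3): only reaches (0,3)(W), (2,1)(W), all W → L
(2,6): only reaches (0,6)(W), (2,4)(W), all W → L
(2,7): only reaches (0,7)(W), (2,5)(W), all W → L
(3,2): only reaches (1,2)(W), (0,2)(W), (3,0)(W), all W → L
(3,3): only reaches (1,3)(W), (0,3)(W), (3,1)(W), all W → L
(3,6): only reaches (1,6)(W), (0,6)(W), (3,4)(W), all W → L
(3,7): only reaches (1,7)(W), (0,7)(W), (3,5)(W), all W → L
(6,0): only reaches (4,0)(W), (3,0)(W), (2,0)(W), all W → L
(6,1): only reaches (4,1)(W), (3,1)(W), (2,1)(W), all W → L
(6,4): only reaches (4,4)(W), (3,4)(W), (2,4)(W), (6,2)(W), all W → L
(6,5): only reaches (4,5)(W), (3,5)(W), (2,5)(W), (6,3)(W), all W → L
(6,8): only reaches (4,8)(W), (3,8)(W), (2,8)(W), (6,6)(W), all W → L
(7,0): only reaches (5,0)(W), (4,0)(W), (3,0)(W), all W → L
(7,1): only reaches (5,1)(W), (4,1)(W), (3,1)(W), all W → L
(7,4): only reaches (5,4)(W), (4,4)(W), (3,4)(W), (7,2)(W), all W → L
(7,5): only reaches (5,5)(W), (4,5)(W), (3,5)(W), (7,3)(W), all W → L
(7,8): only reaches (5,8)(W), (4,8)(W), (3,8)(W), (7,6)(W), all W → L
(8,2): only reaches (6,2)(W), (5,2)(W), (4,2)(W), (8,0)(W), all W → L
(8,3): only reaches (6,3)(W), (5,3)(W), (4,3)(W), (8,1)(W), all W → L
(8,6): only reaches (6,6)(W), (5,6)(W), (4,6)(W), (8,4)(W), all W → L
(8,7): only reaches (6,7)(W), (5,7)(W), (4,7)(W), (8,5)(W), all W → L
Every other cell has at least one move into one of the L cells above, so it is W.
L cells per row: a=0: 5, a=1: 5, a=2: 4, a=3: 4, a=4: 0, a=5: 0, a=6: 5, a=7: 5, a=8: 4; total 32.

32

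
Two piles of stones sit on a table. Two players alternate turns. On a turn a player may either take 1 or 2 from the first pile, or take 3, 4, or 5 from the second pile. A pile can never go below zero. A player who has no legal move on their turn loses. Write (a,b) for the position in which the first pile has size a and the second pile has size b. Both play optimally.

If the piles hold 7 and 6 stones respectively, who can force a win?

The first player wins.

Build the W/L table. Terminal = L. A non-terminal position is W if it has a move to some L; otherwise it is L.
No move ever increases a pile, so every position that can arise here has a ≤ 7 and b ≤ 6; it is enough to label the cells with 0 ≤ a ≤ 7 and 0 ≤ b ≤ 6.
Every move lowers a or b (never raises either), so fill the grid row by row in increasing a, and left to right within a row: each cell's successors are then already labelled.
      b=0  b=1  b=2  b=3  b=4  b=5  b=6
a=0:    L    L    L    W    W    W    W
a=1:    W    W    W    L    L    L    W
a=2:    W    W    W    W    W    W    L
a=3:    L    L    L    W    W    W    W
a=4:    W    W    W    L    L    L    W
a=5:    W    W    W    W    W    W    L
a=6:    L    L    L    W    W    W    W
a=7:    W    W    W    L    L    L    W
Cells with no legal move (terminal, hence L): (0,0), (0,1), (0,2).
The remaining L cells, each justified by listing all of its moves:
(1,3): →(0,3)(W), (1,0)(W) — all W, so L
(1,4): →(0,4)(W), (1,1)(W), (1,0)(W) — all W, so L
(1,5): →(0,5)(W), (1,2)(W), (1,1)(W), (1,0)(W) — all W, so L
(2,6): →(1,6)(W), (0,6)(W), (2,3)(W), (2,2)(W), (2,1)(W) — all W, so L
(3,0): →(2,0)(W), (1,0)(W) — all W, so L
(3,1): →(2,1)(W), (1,1)(W) — all W, so L
(3,2): →(2,2)(W), (1,2)(W) — all W, so L
(4,3): →(3,3)(W), (2,3)(W), (4,0)(W) — all W, so L
(4,4): →(3,4)(W), (2,4)(W), (4,1)(W), (4,0)(W) — all W, so L
(4,5): →(3,5)(W), (2,5)(W), (4,2)(W), (4,1)(W), (4,0)(W) — all W, so L
(5,6): →(4,6)(W), (3,6)(W), (5,3)(W), (5,2)(W), (5,1)(W) — all W, so L
(6,0): →(5,0)(W), (4,0)(W) — all W, so L
(6,1): →(5,1)(W), (4,1)(W) — all W, so L
(6,2): →(5,2)(W), (4,2)(W) — all W, so L
(7,3): →(6,3)(W), (5,3)(W), (7,0)(W) — all W, so L
(7,4): →(6,4)(W), (5,4)(W), (7,1)(W), (7,0)(W) — all W, so L
(7,5): →(6,5)(W), (5,5)(W), (7,2)(W), (7,1)(W), (7,0)(W) — all W, so L
Every other cell has at least one move into one of the L cells above, so it is W.
The starting position (7,6) is W: the player to move should move to (5,6), handing over an L position.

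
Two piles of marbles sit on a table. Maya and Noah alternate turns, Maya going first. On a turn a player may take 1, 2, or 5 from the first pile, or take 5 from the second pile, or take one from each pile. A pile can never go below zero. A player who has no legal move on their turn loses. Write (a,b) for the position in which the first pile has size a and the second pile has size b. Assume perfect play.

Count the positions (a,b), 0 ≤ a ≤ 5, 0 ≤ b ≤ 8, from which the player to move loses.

Positions with no move are L. A position that does have a move is losing for the player to move precisely when every available move leads to a winning position for the opponent. Fill in the labels:
Every move lowers a or b (never raises either), so fill the grid row by row in increasing a, and left to right within a row: each cell's successors are then already labelled.
      b=0  b=1  b=2  b=3  b=4  b=5  b=6  b=7  b=8
a=0:    L    L    L    L    L    W    W    W    W
a=1:    W    W    W    W    W    W    L    L    L
a=2:    W    W    W    W    W    L    W    W    W
a=3:    L    L    L    L    L    W    W    W    W
a=4:    W    W    W    W    W    W    L    L    L
a=5:    W    W    W    W    W    L    W    W    W
Cells with no legal move (terminal, hence L): (0,0), (0,1), (0,2), (0,3), (0,4).
The remaining L cells, each justified by listing all of its moves:
(1,6): L (options (0,6)(W), (1,1)(W), (0,5)(W) are all W)
(1,7): L (options (0,7)(W), (1,2)(W), (0,6)(W) are all W)
(1,8): L (options (0,8)(W), (1,3)(W), (0,7)(W) are all W)
(2,5): L (options (1,5)(W), (0,5)(W), (2,0)(W), (1,4)(W) are all W)
(3,0): L (options (2,0)(W), (1,0)(W) are all W)
(3,1): L (options (2,1)(W), (1,1)(W), (2,0)(W) are all W)
(3,2): L (options (2,2)(W), (1,2)(W), (2,1)(W) are all W)
(3,3): L (options (2,3)(W), (1,3)(W), (2,2)(W) are all W)
(3,4): L (options (2,4)(W), (1,4)(W), (2,3)(W) are all W)
(4,6): L (options (3,6)(W), (2,6)(W), (4,1)(W), (3,5)(W) are all W)
(4,7): L (options (3,7)(W), (2,7)(W), (4,2)(W), (3,6)(W) are all W)
(4,8): L (options (3,8)(W), (2,8)(W), (4,3)(W), (3,7)(W) are all W)
(5,5): L (options (4,5)(W), (3,5)(W), (0,5)(W), (5,0)(W), (4,4)(W) are all W)
Every other cell has at least one move into one of the L cells above, so it is W.
L cells per row: a=0: 5, a=1: 3, a=2: 1, a=3: 5, a=4: 3, a=5: 1; total 18.

18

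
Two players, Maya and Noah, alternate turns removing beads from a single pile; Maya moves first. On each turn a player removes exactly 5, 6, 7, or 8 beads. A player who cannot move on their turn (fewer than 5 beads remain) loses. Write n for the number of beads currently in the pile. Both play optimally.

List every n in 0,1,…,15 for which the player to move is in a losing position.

0, 1, 2, 3, 4, 13, 14, 15

Compute win/loss labels from the base case upward. A position with no move is L. Any other position is W if it can reach an L in one move, else L.
n=0: no move → L
n=1: no move → L
n=2: no move → L
n=3: no move → L
n=4: no move → L
n=5: reaches L-position 0 → W
n=6: reaches L-position 1 → W
n=7: reaches L-position 2 → W
n=8: reaches L-position 3 → W
n=9: reaches L-position 4 → W
n=10: reaches L-position 4 → W
n=11: reaches L-position 4 → W
n=12: reaches L-position 4 → W
n=13: only reaches 8(W), 7(W), 6(W), 5(W), all W → L
n=14: only reaches 9(W), 8(W), 7(W), 6(W), all W → L
n=15: only reaches 10(W), 9(W), 8(W), 7(W), all W → L
The losing starting values of n are exactly the entries labelled L in this table (8 of them).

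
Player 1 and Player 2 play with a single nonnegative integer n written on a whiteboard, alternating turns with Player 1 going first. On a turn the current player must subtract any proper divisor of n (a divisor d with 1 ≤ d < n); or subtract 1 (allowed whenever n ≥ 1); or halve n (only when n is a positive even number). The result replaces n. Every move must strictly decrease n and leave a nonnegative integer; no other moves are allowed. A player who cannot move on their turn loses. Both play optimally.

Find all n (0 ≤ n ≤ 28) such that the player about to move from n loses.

0, 2, 5, 7, 9, 11, 13, 15, 17, 19, 21, 23, 25, 27

Use the standard recursion: the mover loses at a terminal position; elsewhere, the mover wins exactly when some move hands the opponent an L position.
n=0: no move → L
n=1: W (go to 0, an L position)
n=2: L (sole option 1(W) is W)
n=3: W (go to 2, an L position)
n=4: W (go to 2, an L position)
n=5: L (sole option 4(W) is W)
n=6: W (go to 5, an L position)
n=7: L (sole option 6(W) is W)
n=8: W (go to 7, an L position)
n=9: L (options 6(W), 8(W) are all W)
n=10: W (go to 5, an L position)
n=11: L (sole option 10(W) is W)
n=12: W (go to 9, an L position)
n=13: L (sole option 12(W) is W)
n=14: W (go to 7, an L position)
n=15: L (options 10(W), 12(W), 14(W) are all W)
n=16: W (go to 15, an L position)
n=17: L (sole option 16(W) is W)
n=18: W (go to 9, an L position)
n=19: L (sole option 18(W) is W)
n=20: W (go to 15, an L position)
n=21: L (options 14(W), 18(W), 20(W) are all W)
n=22: W (go to 11, an L position)
n=23: L (sole option 22(W) is W)
n=24: W (go to 21, an L position)
n=25: L (options 20(W), 24(W) are all W)
n=26: W (go to 13, an L position)
n=27: L (options 18(W), 24(W), 26(W) are all W)
n=28: W (go to 21, an L position)
Reading off the rows marked L gives the requested list; there are 14 such values of n.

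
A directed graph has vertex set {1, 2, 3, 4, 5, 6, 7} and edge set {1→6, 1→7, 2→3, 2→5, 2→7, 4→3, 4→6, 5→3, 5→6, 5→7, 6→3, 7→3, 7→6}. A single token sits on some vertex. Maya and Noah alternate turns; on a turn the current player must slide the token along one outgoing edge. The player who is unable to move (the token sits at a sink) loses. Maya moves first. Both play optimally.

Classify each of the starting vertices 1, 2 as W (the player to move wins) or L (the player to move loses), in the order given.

1: L, 2: W

Work bottom-up. With no move the player to move loses. Otherwise the position is W if at least one move leads to an L position for the opponent, and L if every move leads to a W.
Every edge goes from a vertex to one that appears earlier in the order 3, 6, 7, 5, 1, 2, 4, so processing vertices in that order labels each vertex after all of its successors.
3: no outgoing edge → L
6: reaches L-position 3 → W
7: reaches L-position 3 → W
5: reaches L-position 3 → W
1: only reaches 7(W), 6(W), all W → L
2: reaches L-position 3 → W
4: reaches L-position 3 → W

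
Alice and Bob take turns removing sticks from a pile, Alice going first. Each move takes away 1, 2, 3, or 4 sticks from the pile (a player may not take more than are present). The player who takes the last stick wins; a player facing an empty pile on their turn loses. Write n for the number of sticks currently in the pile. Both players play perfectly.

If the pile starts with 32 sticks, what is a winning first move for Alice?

Use the standard recursion: the mover loses at a terminal position; elsewhere, the mover wins exactly when some move hands the opponent an L position.
n=0: no move → L
n=1: →0(L), so W
n=2: →0(L), so W
n=3: →0(L), so W
n=4: →0(L), so W
n=5: →4(W), 3(W), 2(W), 1(W) — all W, so L
n=6: →5(L), so W
n=7: →5(L), so W
n=8: →5(L), so W
n=9: →5(L), so W
n=10: →9(W), 8(W), 7(W), 6(W) — all W, so L
n=11: →10(L), so W
n=12: →10(L), so W
n=13: →10(L), so W
n=14: →10(L), so W
n=15: →14(W), 13(W), 12(W), 11(W) — all W, so L
n=16: →15(L), so W
n=17: →15(L), so W
n=18: →15(L), so W
n=19: →15(L), so W
n=20: →19(W), 18(W), 17(W), 16(W) — all W, so L
n=21: →20(L), so W
n=22: →20(L), so W
n=23: →20(L), so W
n=24: →20(L), so W
n=25: →24(W), 23(W), 22(W), 21(W) — all W, so L
n=26: →25(L), so W
n=27: →25(L), so W
n=28: →25(L), so W
n=29: →25(L), so W
n=30: →29(W), 28(W), 27(W), 26(W) — all W, so L
n=31: →30(L), so W
n=32: →30(L), so W
From 32, the L positions reachable in one move are: 30.

Remove 2, leaving 30.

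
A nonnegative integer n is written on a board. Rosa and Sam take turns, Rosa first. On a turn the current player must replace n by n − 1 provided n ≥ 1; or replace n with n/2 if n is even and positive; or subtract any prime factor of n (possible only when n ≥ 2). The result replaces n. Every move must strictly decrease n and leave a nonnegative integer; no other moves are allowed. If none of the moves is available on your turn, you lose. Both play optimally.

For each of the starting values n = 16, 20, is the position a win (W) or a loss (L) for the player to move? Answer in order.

16: W, 20: L

Label each position W (a win for the player to move) or L (a loss). A position with no legal move is L; any other position is W exactly when some move reaches an L, and L when every move reaches a W.
n=0: no move → L
n=1: W (go to 0, an L position)
n=2: W (go to 0, an L position)
n=3: W (go to 0, an L position)
n=4: L (options 2(W), 3(W) are all W)
n=5: W (go to 0, an L position)
n=6: W (go to 4, an L position)
n=7: W (go to 0, an L position)
n=8: W (go to 4, an L position)
n=9: L (options 6(W), 8(W) are all W)
n=10: W (go to 9, an L position)
n=11: W (go to 0, an L position)
n=12: W (go to 9, an L position)
n=13: W (go to 0, an L position)
n=14: L (options 7(W), 12(W), 13(W) are all W)
n=15: W (go to 14, an L position)
n=16: W (go to 14, an L position)
n=17: W (go to 0, an L position)
n=18: W (go to 9, an L position)
n=19: W (go to 0, an L position)
n=20: L (options 10(W), 15(W), 18(W), 19(W) are all W)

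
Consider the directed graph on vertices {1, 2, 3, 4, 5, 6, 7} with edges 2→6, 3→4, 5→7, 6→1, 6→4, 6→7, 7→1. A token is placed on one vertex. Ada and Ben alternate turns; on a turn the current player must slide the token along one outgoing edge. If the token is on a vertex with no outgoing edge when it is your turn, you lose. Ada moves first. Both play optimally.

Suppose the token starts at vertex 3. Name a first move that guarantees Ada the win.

Move to 4.

Classify positions by backward induction: terminal positions (no move available) are L. From any other position, the mover wins iff some move reaches an L.
Every edge goes from a vertex to one that appears earlier in the order 4, 1, 3, 7, 6, 5, 2, so processing vertices in that order labels each vertex after all of its successors.
4: no outgoing edge → L
1: no outgoing edge → L
3: reaches L-position 4 → W
7: reaches L-position 1 → W
6: reaches L-position 1 → W
5: only reaches 7(W), which is W → L
2: only reaches 6(W), which is W → L
From 3, the L positions reachable in one move are: 4.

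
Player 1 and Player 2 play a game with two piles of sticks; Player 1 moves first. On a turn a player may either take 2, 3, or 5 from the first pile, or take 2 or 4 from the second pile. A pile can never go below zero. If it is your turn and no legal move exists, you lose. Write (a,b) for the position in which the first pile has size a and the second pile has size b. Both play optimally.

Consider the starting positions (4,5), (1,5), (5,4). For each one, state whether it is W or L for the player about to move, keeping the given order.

Positions with no move are L. A position that does have a move is losing for the player to move precisely when every available move leads to a winning position for the opponent. Fill in the labels:
No move ever increases a pile, so every position that can arise here has a ≤ 5 and b ≤ 5; it is enough to label the cells with 0 ≤ a ≤ 5 and 0 ≤ b ≤ 5.
Every move lowers a or b (never raises either), so fill the grid row by row in increasing a, and left to right within a row: each cell's successors are then already labelled.
      b=0  b=1  b=2  b=3  b=4  b=5
a=0:    L    L    W    W    W    W
a=1:    L    L    W    W    W    W
a=2:    W    W    L    L    W    W
a=3:    W    W    L    L    W    W
a=4:    W    W    W    W    L    L
a=5:    W    W    W    W    L    L
Cells with no legal move (terminal, hence L): (0,0), (0,1), (1,0), (1,1).
The remaining L cells, each justified by listing all of its moves:
(2,2): only reaches (0,2)(W), (2,0)(W), all W → L
(2,3): only reaches (0,3)(W), (2,1)(W), all W → L
(3,2): only reaches (1,2)(W), (0,2)(W), (3,0)(W), all W → L
(3,3): only reaches (1,3)(W), (0,3)(W), (3,1)(W), all W → L
(4,4): only reaches (2,4)(W), (1,4)(W), (4,2)(W), (4,0)(W), all W → L
(4,5): only reaches (2,5)(W), (1,5)(W), (4,3)(W), (4,1)(W), all W → L
(5,4): only reaches (3,4)(W), (2,4)(W), (0,4)(W), (5,2)(W), (5,0)(W), all W → L
(5,5): only reaches (3,5)(W), (2,5)(W), (0,5)(W), (5,3)(W), (5,1)(W), all W → L
Every other cell has at least one move into one of the L cells above, so it is W.
(4,5): one of the L cells justified above, so L
(1,5): the move to (1,1) reaches an L cell, so W
(5,4): one of the L cells justified above, so L

(4,5): L, (1,5): W, (5,4): L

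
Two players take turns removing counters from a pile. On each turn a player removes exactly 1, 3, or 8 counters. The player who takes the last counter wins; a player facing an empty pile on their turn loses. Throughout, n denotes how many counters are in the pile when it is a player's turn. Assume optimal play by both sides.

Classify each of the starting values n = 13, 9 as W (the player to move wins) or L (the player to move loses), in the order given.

Classify positions by backward induction: terminal positions (no move available) are L. From any other position, the mover wins iff some move reaches an L.
n=0: no move → L
n=1: →0(L), so W
n=2: →1(W) only, which is W, so L
n=3: →2(L), so W
n=4: →3(W), 1(W) — all W, so L
n=5: →4(L), so W
n=6: →5(W), 3(W) — all W, so L
n=7: →6(L), so W
n=8: →0(L), so W
n=9: →6(L), so W
n=10: →2(L), so W
n=11: →10(W), 8(W), 3(W) — all W, so L
n=12: →11(L), so W
n=13: →12(W), 10(W), 5(W) — all W, so L

13: L, 9: W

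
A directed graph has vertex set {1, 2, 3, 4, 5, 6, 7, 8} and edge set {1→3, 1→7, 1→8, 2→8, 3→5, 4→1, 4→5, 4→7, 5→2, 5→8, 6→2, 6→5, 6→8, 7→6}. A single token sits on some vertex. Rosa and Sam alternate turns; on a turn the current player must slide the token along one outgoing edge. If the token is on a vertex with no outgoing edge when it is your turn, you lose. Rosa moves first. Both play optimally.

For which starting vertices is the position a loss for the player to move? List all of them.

Label each position W (a win for the player to move) or L (a loss). A position with no legal move is L; any other position is W exactly when some move reaches an L, and L when every move reaches a W.
Every edge goes from a vertex to one that appears earlier in the order 8, 2, 5, 6, 7, 3, 1, 4, so processing vertices in that order labels each vertex after all of its successors.
8: no outgoing edge → L
2: →8(L), so W
5: →8(L), so W
6: →8(L), so W
7: →6(W) only, which is W, so L
3: →5(W) only, which is W, so L
1: →3(L), so W
4: →7(L), so W
Reading off the rows marked L gives the requested list; there are 3 such vertices.

3, 7, 8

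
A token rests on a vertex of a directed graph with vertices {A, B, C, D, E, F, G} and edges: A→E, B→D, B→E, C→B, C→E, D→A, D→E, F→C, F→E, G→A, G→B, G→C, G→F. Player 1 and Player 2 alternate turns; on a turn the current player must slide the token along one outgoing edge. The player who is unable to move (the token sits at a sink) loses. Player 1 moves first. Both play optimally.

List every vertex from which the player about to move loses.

E, G

Label each position W (a win for the player to move) or L (a loss). A position with no legal move is L; any other position is W exactly when some move reaches an L, and L when every move reaches a W.
Every edge goes from a vertex to one that appears earlier in the order E, A, D, B, C, F, G, so processing vertices in that order labels each vertex after all of its successors.
E: no outgoing edge → L
A: W (go to E, an L position)
D: W (go to E, an L position)
B: W (go to E, an L position)
C: W (go to E, an L position)
F: W (go to E, an L position)
G: L (options F(W), C(W), B(W), A(W) are all W)
Reading off the rows marked L gives the requested list; there are 2 such vertices.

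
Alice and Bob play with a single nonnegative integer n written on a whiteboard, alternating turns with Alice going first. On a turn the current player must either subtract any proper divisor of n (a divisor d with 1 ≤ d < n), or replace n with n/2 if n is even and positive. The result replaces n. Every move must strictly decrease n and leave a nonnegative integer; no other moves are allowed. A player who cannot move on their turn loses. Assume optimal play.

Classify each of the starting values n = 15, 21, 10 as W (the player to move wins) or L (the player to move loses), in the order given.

15: L, 21: L, 10: W

Use the standard recursion: the mover loses at a terminal position; elsewhere, the mover wins exactly when some move hands the opponent an L position.
n=0: no move → L
n=1: no move → L
n=2: reaches L-position 1 → W
n=3: only reaches 2(W), which is W → L
n=4: reaches L-position 3 → W
n=5: only reaches 4(W), which is W → L
n=6: reaches L-position 3 → W
n=7: only reaches 6(W), which is W → L
n=8: reaches L-position 7 → W
n=9: only reaches 6(W), 8(W), all W → L
n=10: reaches L-position 5 → W
n=11: only reaches 10(W), which is W → L
n=12: reaches L-position 9 → W
n=13: only reaches 12(W), which is W → L
n=14: reaches L-position 7 → W
n=15: only reaches 10(W), 12(W), 14(W), all W → L
n=16: reaches L-position 15 → W
n=17: only reaches 16(W), which is W → L
n=18: reaches L-position 9 → W
n=19: only reaches 18(W), which is W → L
n=20: reaches L-position 15 → W
n=21: only reaches 14(W), 18(W), 20(W), all W → L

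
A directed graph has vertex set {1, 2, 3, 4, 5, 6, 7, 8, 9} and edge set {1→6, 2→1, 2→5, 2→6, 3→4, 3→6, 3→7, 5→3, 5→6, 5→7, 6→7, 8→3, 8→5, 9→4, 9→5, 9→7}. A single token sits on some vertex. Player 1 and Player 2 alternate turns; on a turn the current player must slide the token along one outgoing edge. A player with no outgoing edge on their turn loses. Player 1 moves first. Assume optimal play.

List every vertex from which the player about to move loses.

1, 4, 7, 8

Label each position W (a win for the player to move) or L (a loss). A position with no legal move is L; any other position is W exactly when some move reaches an L, and L when every move reaches a W.
Every edge goes from a vertex to one that appears earlier in the order 7, 4, 6, 3, 5, 1, 8, 2, 9, so processing vertices in that order labels each vertex after all of its successors.
7: no outgoing edge → L
4: no outgoing edge → L
6: can move to 7, which is L ⇒ W
3: can move to 4, which is L ⇒ W
5: can move to 7, which is L ⇒ W
1: the only move is to 6(W), a W ⇒ L
8: moves to 5(W), 3(W); every one is W ⇒ L
2: can move to 1, which is L ⇒ W
9: can move to 4, which is L ⇒ W
Reading off the rows marked L gives the requested list; there are 4 such vertices.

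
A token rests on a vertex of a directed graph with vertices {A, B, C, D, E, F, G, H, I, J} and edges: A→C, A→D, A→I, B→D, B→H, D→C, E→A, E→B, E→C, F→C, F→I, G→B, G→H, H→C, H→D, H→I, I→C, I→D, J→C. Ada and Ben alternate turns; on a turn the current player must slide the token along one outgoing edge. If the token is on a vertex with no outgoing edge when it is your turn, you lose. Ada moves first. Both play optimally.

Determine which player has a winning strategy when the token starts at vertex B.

Positions with no move are L. A position that does have a move is losing for the player to move precisely when every available move leads to a winning position for the opponent. Fill in the labels:
Every edge goes from a vertex to one that appears earlier in the order C, D, I, A, H, B, J, E, F, G, so processing vertices in that order labels each vertex after all of its successors.
C: no outgoing edge → L
D: →C(L), so W
I: →C(L), so W
A: →C(L), so W
H: →C(L), so W
B: →H(W), D(W) — all W, so L
J: →C(L), so W
E: →B(L), so W
F: →C(L), so W
G: →B(L), so W
Every move from B reaches a W position, so the mover loses.

Ben wins.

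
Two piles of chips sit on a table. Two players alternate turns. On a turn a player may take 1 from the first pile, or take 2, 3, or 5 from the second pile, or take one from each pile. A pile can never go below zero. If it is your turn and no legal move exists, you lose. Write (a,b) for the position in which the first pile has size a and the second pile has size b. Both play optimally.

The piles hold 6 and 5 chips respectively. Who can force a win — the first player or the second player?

The first player wins.

Use the standard recursion: the mover loses at a terminal position; elsewhere, the mover wins exactly when some move hands the opponent an L position.
No move ever increases a pile, so every position that can arise here has a ≤ 6 and b ≤ 5; it is enough to label the cells with 0 ≤ a ≤ 6 and 0 ≤ b ≤ 5.
Every move lowers a or b (never raises either), so fill the grid row by row in increasing a, and left to right within a row: each cell's successors are then already labelled.
      b=0  b=1  b=2  b=3  b=4  b=5
a=0:    L    L    W    W    W    W
a=1:    W    W    W    L    L    W
a=2:    L    L    W    W    W    W
a=3:    W    W    W    L    L    W
a=4:    L    L    W    W    W    W
a=5:    W    W    W    L    L    W
a=6:    L    L    W    W    W    W
Cells with no legal move (terminal, hence L): (0,0), (0,1).
The remaining L cells, each justified by listing all of its moves:
(1,3): L (options (0,3)(W), (1,1)(W), (1,0)(W), (0,2)(W) are all W)
(1,4): L (options (0,4)(W), (1,2)(W), (1,1)(W), (0,3)(W) are all W)
(2,0): L (sole option (1,0)(W) is W)
(2,1): L (options (1,1)(W), (1,0)(W) are all W)
(3,3): L (options (2,3)(W), (3,1)(W), (3,0)(W), (2,2)(W) are all W)
(3,4): L (options (2,4)(W), (3,2)(W), (3,1)(W), (2,3)(W) are all W)
(4,0): L (sole option (3,0)(W) is W)
(4,1): L (options (3,1)(W), (3,0)(W) are all W)
(5,3): L (options (4,3)(W), (5,1)(W), (5,0)(W), (4,2)(W) are all W)
(5,4): L (options (4,4)(W), (5,2)(W), (5,1)(W), (4,3)(W) are all W)
(6,0): L (sole option (5,0)(W) is W)
(6,1): L (options (5,1)(W), (5,0)(W) are all W)
Every other cell has at least one move into one of the L cells above, so it is W.
From (6,5) the player to move can move to (6,0), reaching an L position.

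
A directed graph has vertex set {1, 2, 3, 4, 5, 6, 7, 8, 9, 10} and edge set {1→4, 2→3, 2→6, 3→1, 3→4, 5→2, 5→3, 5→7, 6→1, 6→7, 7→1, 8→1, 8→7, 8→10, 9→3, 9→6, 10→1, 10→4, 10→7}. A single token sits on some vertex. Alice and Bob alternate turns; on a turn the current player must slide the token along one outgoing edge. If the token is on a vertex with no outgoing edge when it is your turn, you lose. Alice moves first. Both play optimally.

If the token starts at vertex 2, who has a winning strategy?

Compute win/loss labels from the base case upward. A position with no move is L. Any other position is W if it can reach an L in one move, else L.
Every edge goes from a vertex to one that appears earlier in the order 4, 1, 7, 10, 3, 6, 8, 2, 9, 5, so processing vertices in that order labels each vertex after all of its successors.
4: no outgoing edge → L
1: reaches L-position 4 → W
7: only reaches 1(W), which is W → L
10: reaches L-position 7 → W
3: reaches L-position 4 → W
6: reaches L-position 7 → W
8: reaches L-position 7 → W
2: only reaches 6(W), 3(W), all W → L
9: only reaches 6(W), 3(W), all W → L
5: reaches L-position 2 → W
The starting position 2 is L: whatever Alice does, the opponent receives a W position.

Bob wins.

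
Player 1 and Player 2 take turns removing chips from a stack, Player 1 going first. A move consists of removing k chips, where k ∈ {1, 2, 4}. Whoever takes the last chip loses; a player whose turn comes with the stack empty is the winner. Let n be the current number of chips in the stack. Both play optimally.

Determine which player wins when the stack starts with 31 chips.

Compute win/loss labels from the base case upward. A position with no move is W. Any other position is W if it can reach an L in one move, else L.
n=0: no move; the opponent has just taken the last chip and therefore loses → W
n=1: →0(W) only, which is W, so L
n=2: →1(L), so W
n=3: →1(L), so W
n=4: →3(W), 2(W), 0(W) — all W, so L
n=5: →4(L), so W
n=6: →4(L), so W
n=7: →6(W), 5(W), 3(W) — all W, so L
n=8: →7(L), so W
n=9: →7(L), so W
n=10: →9(W), 8(W), 6(W) — all W, so L
n=11: →10(L), so W
n=12: →10(L), so W
n=13: →12(W), 11(W), 9(W) — all W, so L
n=14: →13(L), so W
n=15: →13(L), so W
n=16: →15(W), 14(W), 12(W) — all W, so L
n=17: →16(L), so W
n=18: →16(L), so W
n=19: →18(W), 17(W), 15(W) — all W, so L
n=20: →19(L), so W
n=21: →19(L), so W
n=22: →21(W), 20(W), 18(W) — all W, so L
n=23: →22(L), so W
n=24: →22(L), so W
n=25: →24(W), 23(W), 21(W) — all W, so L
n=26: →25(L), so W
n=27: →25(L), so W
n=28: →27(W), 26(W), 24(W) — all W, so L
n=29: →28(L), so W
n=30: →28(L), so W
n=31: →30(W), 29(W), 27(W) — all W, so L
Every move from 31 reaches a W position, so the mover loses.

Player 2 wins.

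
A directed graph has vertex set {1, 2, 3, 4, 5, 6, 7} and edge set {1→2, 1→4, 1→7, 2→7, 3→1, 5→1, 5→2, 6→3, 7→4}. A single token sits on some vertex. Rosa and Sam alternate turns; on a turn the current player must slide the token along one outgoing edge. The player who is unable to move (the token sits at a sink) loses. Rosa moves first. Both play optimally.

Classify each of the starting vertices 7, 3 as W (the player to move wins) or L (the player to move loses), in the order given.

Positions with no move are L. A position that does have a move is losing for the player to move precisely when every available move leads to a winning position for the opponent. Fill in the labels:
Every edge goes from a vertex to one that appears earlier in the order 4, 7, 2, 1, 3, 6, 5, so processing vertices in that order labels each vertex after all of its successors.
4: no outgoing edge → L
7: can move to 4, which is L ⇒ W
2: the only move is to 7(W), a W ⇒ L
1: can move to 2, which is L ⇒ W
3: the only move is to 1(W), a W ⇒ L
6: can move to 3, which is L ⇒ W
5: can move to 2, which is L ⇒ W

7: W, 3: L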